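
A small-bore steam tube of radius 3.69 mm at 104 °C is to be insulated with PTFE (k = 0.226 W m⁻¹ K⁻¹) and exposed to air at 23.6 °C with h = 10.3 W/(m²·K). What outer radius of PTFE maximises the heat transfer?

For a cylinder, r_cr = k_ins/h = 0.226/10.3 = 0.0219 m = 2.19 cm

r_cr = 2.19 cm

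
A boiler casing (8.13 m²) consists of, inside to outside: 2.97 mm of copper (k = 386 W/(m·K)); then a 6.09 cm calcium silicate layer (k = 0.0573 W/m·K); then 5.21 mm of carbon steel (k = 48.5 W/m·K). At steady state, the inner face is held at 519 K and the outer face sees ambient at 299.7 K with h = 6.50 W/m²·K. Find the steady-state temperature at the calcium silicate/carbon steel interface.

T = 327.4 K

Series thermal resistances, inner to outer:
  R_copper = L/(kA) = 0.00297/(386·8.13) = 9.464×10^-7 K/W
  R_calcium silicate = L/(kA) = 0.0609/(0.0573·8.13) = 0.1307 K/W
  R_carbon steel = L/(kA) = 0.00521/(48.5·8.13) = 1.321×10^-5 K/W
  R_conv,out = 1/(hA) = 1/(6.50·8.13) = 0.01892 K/W
ΣR = 9.464×10^-7 + 0.1307 + 1.321×10^-5 + 0.01892 = 0.1496 K/W
Q = ΔT/ΣR = (519 K − 299.7 K)/0.1496 = 1466 W
From the inner boundary to the calcium silicate/carbon steel interface, ΣR_partial = 0.1307 K/W.
T_interface = T_in − Q·ΣR_partial = 519 K − (1466)(0.1307) = 327.4 K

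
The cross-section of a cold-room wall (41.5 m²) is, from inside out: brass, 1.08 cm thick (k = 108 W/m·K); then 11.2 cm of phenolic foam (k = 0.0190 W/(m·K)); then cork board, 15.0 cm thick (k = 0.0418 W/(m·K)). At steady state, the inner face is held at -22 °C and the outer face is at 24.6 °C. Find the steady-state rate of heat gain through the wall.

Treat each layer as a resistance in series:
  R_brass = L/(kA) = 0.0108/(108·41.5) = 2.410×10^-6 K/W
  R_phenolic foam = L/(kA) = 0.112/(0.0190·41.5) = 0.1420 K/W
  R_cork board = L/(kA) = 0.150/(0.0418·41.5) = 0.08647 K/W
ΣR = 2.410×10^-6 + 0.1420 + 0.08647 = 0.2285 K/W
Q = ΔT/ΣR = (-22 °C − 24.6 °C)/0.2285 = -204 W
(Negative Q ⇒ heat flows inward; heat gain = 204 W.)

Q = 204 W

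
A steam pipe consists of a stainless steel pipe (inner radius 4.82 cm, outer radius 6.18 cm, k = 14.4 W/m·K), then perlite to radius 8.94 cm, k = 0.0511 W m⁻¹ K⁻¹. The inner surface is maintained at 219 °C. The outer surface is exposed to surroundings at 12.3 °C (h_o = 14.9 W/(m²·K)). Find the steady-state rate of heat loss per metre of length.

Q' = 162 W/m

Series thermal resistances, inner to outer:
  R'_stainless steel = ln(0.0618/0.0482)/(2πk) = 0.2485/(2π·14.4) = 0.002747 m·K/W
  R'_perlite = ln(0.0894/0.0618)/(2πk) = 0.3692/(2π·0.0511) = 1.150 m·K/W
  R'_conv,out = 1/(2πr h) = 1/(2π·0.0894·14.9) = 0.1195 m·K/W
ΣR = 0.002747 + 1.150 + 0.1195 = 1.272 m·K/W
Q' = ΔT/ΣR = (219 °C − 12.3 °C)/1.272 = 162 W/m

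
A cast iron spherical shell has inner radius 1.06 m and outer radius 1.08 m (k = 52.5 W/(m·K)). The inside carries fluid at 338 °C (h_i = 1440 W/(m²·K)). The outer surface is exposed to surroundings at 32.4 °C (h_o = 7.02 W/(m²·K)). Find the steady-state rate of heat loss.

Resistance network (inner→outer):
  R_conv,in = 1/(4πr²h) = 1/(4π·1.06²·1440) = 4.918×10^-5 K/W
  R_cast iron = (1/1.06 − 1/1.08)/(4πk) = 0.01747/(4π·52.5) = 2.648×10^-5 K/W
  R_conv,out = 1/(4πr²h) = 1/(4π·1.08²·7.02) = 0.009719 K/W
ΣR = 4.918×10^-5 + 2.648×10^-5 + 0.009719 = 0.009795 K/W
Q = ΔT/ΣR = (338 °C − 32.4 °C)/0.009795 = 31200 W

Q = 31.2 kW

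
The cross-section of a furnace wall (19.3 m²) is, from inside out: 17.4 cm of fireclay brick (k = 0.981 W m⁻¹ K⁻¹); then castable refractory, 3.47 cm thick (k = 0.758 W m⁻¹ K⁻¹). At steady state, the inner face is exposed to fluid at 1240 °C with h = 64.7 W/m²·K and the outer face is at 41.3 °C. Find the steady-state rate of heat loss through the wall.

Q = 97.0 kW

Series thermal resistances, inner to outer:
  R_conv,in = 1/(hA) = 1/(64.7·19.3) = 8.008×10^-4 K/W
  R_fireclay brick = L/(kA) = 0.174/(0.981·19.3) = 0.009190 K/W
  R_castable refractory = L/(kA) = 0.0347/(0.758·19.3) = 0.002372 K/W
ΣR = 8.008×10^-4 + 0.009190 + 0.002372 = 0.01236 K/W
Q = ΔT/ΣR = (1240 °C − 41.3 °C)/0.01236 = 97000 W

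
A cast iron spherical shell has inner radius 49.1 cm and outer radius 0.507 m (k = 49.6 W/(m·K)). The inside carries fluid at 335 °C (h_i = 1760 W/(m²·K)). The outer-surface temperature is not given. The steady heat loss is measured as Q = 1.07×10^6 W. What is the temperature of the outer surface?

Series resistances:
  R_conv,in = 1/(4πr²h) = 1/(4π·0.491²·1760) = 1.875×10^-4 K/W
  R_cast iron = (1/0.491 − 1/0.507)/(4πk) = 0.06427/(4π·49.6) = 1.031×10^-4 K/W
ΣR = 2.907×10^-4 K/W
ΔT = Q·ΣR = 1.07×10^6 × 2.907×10^-4 = 311.0 K
Heat flows outward, so T_out = T_in − ΔT = 335 − 311.0 = 24.0 °C

T_out = 24.0 °C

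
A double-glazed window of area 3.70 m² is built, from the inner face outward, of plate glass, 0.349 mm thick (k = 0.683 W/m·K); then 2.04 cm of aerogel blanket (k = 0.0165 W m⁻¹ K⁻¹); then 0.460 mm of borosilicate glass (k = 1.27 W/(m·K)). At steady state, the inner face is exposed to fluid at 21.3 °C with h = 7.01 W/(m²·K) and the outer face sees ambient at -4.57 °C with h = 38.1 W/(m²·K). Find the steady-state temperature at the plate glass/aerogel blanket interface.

T = 18.7 °C

Resistance network (inner→outer):
  R_conv,in = 1/(hA) = 1/(7.01·3.70) = 0.03855 K/W
  R_plate glass = L/(kA) = 3.49×10^-4/(0.683·3.70) = 1.381×10^-4 K/W
  R_aerogel blanket = L/(kA) = 0.0204/(0.0165·3.70) = 0.3342 K/W
  R_borosilicate glass = L/(kA) = 4.60×10^-4/(1.27·3.70) = 9.789×10^-5 K/W
  R_conv,out = 1/(hA) = 1/(38.1·3.70) = 0.007094 K/W
ΣR = 0.03855 + 1.381×10^-4 + 0.3342 + 9.789×10^-5 + 0.007094 = 0.3801 K/W
Q = ΔT/ΣR = (21.3 °C − -4.57 °C)/0.3801 = 68.06 W
From the inner boundary to the plate glass/aerogel blanket interface, ΣR_partial = 0.03869 K/W.
T_interface = T_in − Q·ΣR_partial = 21.3 °C − (68.06)(0.03869) = 18.7 °C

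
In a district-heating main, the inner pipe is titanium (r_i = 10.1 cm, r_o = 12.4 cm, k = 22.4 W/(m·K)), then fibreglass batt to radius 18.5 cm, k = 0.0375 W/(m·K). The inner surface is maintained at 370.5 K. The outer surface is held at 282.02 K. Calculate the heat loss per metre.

Series thermal resistances, inner to outer:
  R'_titanium = ln(0.124/0.101)/(2πk) = 0.2052/(2π·22.4) = 0.001458 m·K/W
  R'_fibreglass batt = ln(0.185/0.124)/(2πk) = 0.4001/(2π·0.0375) = 1.698 m·K/W
ΣR = 0.001458 + 1.698 = 1.699 m·K/W
Q' = ΔT/ΣR = (370.5 K − 282.02 K)/1.699 = 52.1 W/m

Q' = 52.1 W/m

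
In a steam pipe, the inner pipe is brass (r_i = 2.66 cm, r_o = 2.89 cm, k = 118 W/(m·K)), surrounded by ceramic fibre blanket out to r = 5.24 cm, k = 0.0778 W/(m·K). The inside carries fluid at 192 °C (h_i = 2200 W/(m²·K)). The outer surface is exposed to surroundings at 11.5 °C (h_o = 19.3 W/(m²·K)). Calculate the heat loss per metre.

Q' = 131 W/m

Resistance network (inner→outer):
  R'_conv,in = 1/(2πr h) = 1/(2π·0.0266·2200) = 0.002720 m·K/W
  R'_brass = ln(0.0289/0.0266)/(2πk) = 0.08293/(2π·118) = 1.119×10^-4 m·K/W
  R'_ceramic fibre blanket = ln(0.0524/0.0289)/(2πk) = 0.5951/(2π·0.0778) = 1.217 m·K/W
  R'_conv,out = 1/(2πr h) = 1/(2π·0.0524·19.3) = 0.1574 m·K/W
ΣR = 0.002720 + 1.119×10^-4 + 1.217 + 0.1574 = 1.377 m·K/W
Q' = ΔT/ΣR = (192 °C − 11.5 °C)/1.377 = 131 W/m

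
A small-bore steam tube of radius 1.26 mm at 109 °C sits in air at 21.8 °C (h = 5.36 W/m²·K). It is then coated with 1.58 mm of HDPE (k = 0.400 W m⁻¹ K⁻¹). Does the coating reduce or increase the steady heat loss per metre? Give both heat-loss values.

increases: 3.70 → 8.09 W/m

Critical radius for a cylinder: r_cr = k/h = 0.0746 m = 7.46 cm.
Outer radius after coating: r₂ = 0.00126 + 0.00158 = 0.00284 m.
Since r₁ < r_cr and r₂ ≤ r_cr, the coating moves toward the maximum at r_cr — heat loss rises.
Bare: R = 1/(2πr₁h) = 23.57 m·K/W; Q = 87.2/23.57 = 3.70 W/m.
Coated: R = R_cond + R_conv = 10.78 m·K/W; Q = 87.2/10.78 = 8.09 W/m.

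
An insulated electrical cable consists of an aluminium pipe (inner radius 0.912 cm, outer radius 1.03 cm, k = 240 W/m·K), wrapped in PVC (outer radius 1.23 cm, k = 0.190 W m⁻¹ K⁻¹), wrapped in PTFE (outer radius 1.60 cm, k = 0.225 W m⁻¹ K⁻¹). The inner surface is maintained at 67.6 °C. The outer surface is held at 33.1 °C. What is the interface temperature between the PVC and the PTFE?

T = 52.3 °C

Resistance network (inner→outer):
  R'_aluminium = ln(0.0103/0.00912)/(2πk) = 0.1217/(2π·240) = 8.069×10^-5 m·K/W
  R'_PVC = ln(0.0123/0.0103)/(2πk) = 0.1775/(2π·0.190) = 0.1486 m·K/W
  R'_PTFE = ln(0.0160/0.0123)/(2πk) = 0.2630/(2π·0.225) = 0.1860 m·K/W
ΣR = 8.069×10^-5 + 0.1486 + 0.1860 = 0.3347 m·K/W
Q' = ΔT/ΣR = (67.6 °C − 33.1 °C)/0.3347 = 103.1 W/m
From the inner boundary to the PVC/PTFE interface, ΣR_partial = 0.1487 m·K/W.
T_interface = T_in − Q'·ΣR_partial = 67.6 °C − (103.1)(0.1487) = 52.3 °C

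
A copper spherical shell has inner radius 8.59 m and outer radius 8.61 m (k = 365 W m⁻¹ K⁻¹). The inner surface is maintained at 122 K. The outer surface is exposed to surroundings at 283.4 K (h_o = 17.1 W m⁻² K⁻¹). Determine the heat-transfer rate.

Series thermal resistances, inner to outer:
  R_copper = (1/8.59 − 1/8.61)/(4πk) = 2.704×10^-4/(4π·365) = 5.896×10^-8 K/W
  R_conv,out = 1/(4πr²h) = 1/(4π·8.61²·17.1) = 6.278×10^-5 K/W
ΣR = 5.896×10^-8 + 6.278×10^-5 = 6.284×10^-5 K/W
Q = ΔT/ΣR = (122 K − 283.4 K)/6.284×10^-5 = -2.57×10^6 W
(Negative Q ⇒ heat flows inward; heat gain = 2.57×10^6 W.)

Q = 2570 kW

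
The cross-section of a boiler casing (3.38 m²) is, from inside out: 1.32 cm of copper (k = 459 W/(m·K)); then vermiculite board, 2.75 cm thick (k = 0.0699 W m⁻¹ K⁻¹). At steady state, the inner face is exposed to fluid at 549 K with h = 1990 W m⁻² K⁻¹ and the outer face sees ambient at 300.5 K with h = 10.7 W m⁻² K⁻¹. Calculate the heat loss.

Treat each layer as a resistance in series:
  R_conv,in = 1/(hA) = 1/(1990·3.38) = 1.487×10^-4 K/W
  R_copper = L/(kA) = 0.0132/(459·3.38) = 8.508×10^-6 K/W
  R_vermiculite board = L/(kA) = 0.0275/(0.0699·3.38) = 0.1164 K/W
  R_conv,out = 1/(hA) = 1/(10.7·3.38) = 0.02765 K/W
ΣR = 1.487×10^-4 + 8.508×10^-6 + 0.1164 + 0.02765 = 0.1442 K/W
Q = ΔT/ΣR = (549 K − 300.5 K)/0.1442 = 1720 W

Q = 1720 W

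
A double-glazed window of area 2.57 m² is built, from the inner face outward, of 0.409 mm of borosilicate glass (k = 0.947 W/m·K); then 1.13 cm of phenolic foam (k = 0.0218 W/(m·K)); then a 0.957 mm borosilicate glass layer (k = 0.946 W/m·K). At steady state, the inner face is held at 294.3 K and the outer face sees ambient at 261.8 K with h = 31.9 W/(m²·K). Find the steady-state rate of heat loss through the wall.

Resistance network (inner→outer):
  R_borosilicate glass = L/(kA) = 4.09×10^-4/(0.947·2.57) = 1.681×10^-4 K/W
  R_phenolic foam = L/(kA) = 0.0113/(0.0218·2.57) = 0.2017 K/W
  R_borosilicate glass = L/(kA) = 9.57×10^-4/(0.946·2.57) = 3.936×10^-4 K/W
  R_conv,out = 1/(hA) = 1/(31.9·2.57) = 0.01220 K/W
ΣR = 1.681×10^-4 + 0.2017 + 3.936×10^-4 + 0.01220 = 0.2145 K/W
Q = ΔT/ΣR = (294.3 K − 261.8 K)/0.2145 = 152 W

Q = 152 W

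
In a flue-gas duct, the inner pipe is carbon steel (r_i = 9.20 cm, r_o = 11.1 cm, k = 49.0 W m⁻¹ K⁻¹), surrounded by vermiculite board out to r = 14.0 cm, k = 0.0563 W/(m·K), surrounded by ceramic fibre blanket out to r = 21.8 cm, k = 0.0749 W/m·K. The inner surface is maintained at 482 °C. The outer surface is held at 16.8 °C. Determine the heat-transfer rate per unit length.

Q' = 291 W/m

Series thermal resistances, inner to outer:
  R'_carbon steel = ln(0.111/0.0920)/(2πk) = 0.1877/(2π·49.0) = 6.098×10^-4 m·K/W
  R'_vermiculite board = ln(0.140/0.111)/(2πk) = 0.2321/(2π·0.0563) = 0.6562 m·K/W
  R'_ceramic fibre blanket = ln(0.218/0.140)/(2πk) = 0.4429/(2π·0.0749) = 0.9410 m·K/W
ΣR = 6.098×10^-4 + 0.6562 + 0.9410 = 1.598 m·K/W
Q' = ΔT/ΣR = (482 °C − 16.8 °C)/1.598 = 291 W/m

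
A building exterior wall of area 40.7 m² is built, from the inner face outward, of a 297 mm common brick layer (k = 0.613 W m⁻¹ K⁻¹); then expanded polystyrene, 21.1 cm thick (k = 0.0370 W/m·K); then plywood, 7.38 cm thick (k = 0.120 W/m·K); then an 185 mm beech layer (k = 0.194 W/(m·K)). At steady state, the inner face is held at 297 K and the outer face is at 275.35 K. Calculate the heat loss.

Q = 114 W

Treat each layer as a resistance in series:
  R_common brick = L/(kA) = 0.297/(0.613·40.7) = 0.01190 K/W
  R_expanded polystyrene = L/(kA) = 0.211/(0.0370·40.7) = 0.1401 K/W
  R_plywood = L/(kA) = 0.0738/(0.120·40.7) = 0.01511 K/W
  R_beech = L/(kA) = 0.185/(0.194·40.7) = 0.02343 K/W
ΣR = 0.01190 + 0.1401 + 0.01511 + 0.02343 = 0.1905 K/W
Q = ΔT/ΣR = (297 K − 275.35 K)/0.1905 = 114 W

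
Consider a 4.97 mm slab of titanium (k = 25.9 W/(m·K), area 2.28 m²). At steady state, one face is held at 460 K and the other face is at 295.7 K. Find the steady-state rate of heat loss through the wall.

Q = 1.95×10^6 W

Q = kA·ΔT/L = 25.9 × 2.28 × |460 K − 295.7 K| / 0.00497 = 1.95×10^6 W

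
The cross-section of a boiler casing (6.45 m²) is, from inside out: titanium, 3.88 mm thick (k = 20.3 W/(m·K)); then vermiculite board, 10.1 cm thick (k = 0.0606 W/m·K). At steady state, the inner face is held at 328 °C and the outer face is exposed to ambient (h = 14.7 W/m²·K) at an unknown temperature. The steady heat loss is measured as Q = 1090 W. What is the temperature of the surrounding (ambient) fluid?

Sum the resistances:
  R_titanium = L/(kA) = 0.00388/(20.3·6.45) = 2.963×10^-5 K/W
  R_vermiculite board = L/(kA) = 0.101/(0.0606·6.45) = 0.2584 K/W
  R_conv,out = 1/(hA) = 1/(14.7·6.45) = 0.01055 K/W
ΣR = 0.2690 K/W
ΔT = Q·ΣR = 1090 × 0.2690 = 293.2 K
Heat flows outward, so T_out = T_in − ΔT = 328 − 293.2 = 34.8 °C

T_out = 34.8 °C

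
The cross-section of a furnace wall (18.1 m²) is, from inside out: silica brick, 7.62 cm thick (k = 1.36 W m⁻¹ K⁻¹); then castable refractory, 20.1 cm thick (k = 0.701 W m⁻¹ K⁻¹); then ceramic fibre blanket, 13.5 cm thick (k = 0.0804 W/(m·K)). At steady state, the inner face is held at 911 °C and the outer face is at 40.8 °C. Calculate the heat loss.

Q = 7.79 kW

Series thermal resistances, inner to outer:
  R_silica brick = L/(kA) = 0.0762/(1.36·18.1) = 0.003096 K/W
  R_castable refractory = L/(kA) = 0.201/(0.701·18.1) = 0.01584 K/W
  R_ceramic fibre blanket = L/(kA) = 0.135/(0.0804·18.1) = 0.09277 K/W
ΣR = 0.003096 + 0.01584 + 0.09277 = 0.1117 K/W
Q = ΔT/ΣR = (911 °C − 40.8 °C)/0.1117 = 7790 W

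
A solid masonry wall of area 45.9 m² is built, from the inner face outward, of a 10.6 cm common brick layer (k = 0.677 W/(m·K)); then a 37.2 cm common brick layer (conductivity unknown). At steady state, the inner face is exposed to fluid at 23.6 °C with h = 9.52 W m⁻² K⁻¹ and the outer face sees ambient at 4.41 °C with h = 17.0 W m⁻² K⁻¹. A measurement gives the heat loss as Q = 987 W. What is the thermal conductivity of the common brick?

ΣR = ΔT/Q = |23.6 − 4.41|/987 = 0.01944 K/W
Known resistances:
  R_conv,in = 1/(hA) = 1/(9.52·45.9) = 0.002288 K/W
  R_common brick = L/(kA) = 0.106/(0.677·45.9) = 0.003411 K/W
  R_conv,out = 1/(hA) = 1/(17.0·45.9) = 0.001282 K/W
R_common brick = ΣR − ΣR_known = 0.01944 − 0.006981 = 0.01246 K/W
L/(kA) = 0.01246 ⇒ k = 0.372/(0.01246·45.9) = 0.650 W/m·K

k = 0.650 W/m·K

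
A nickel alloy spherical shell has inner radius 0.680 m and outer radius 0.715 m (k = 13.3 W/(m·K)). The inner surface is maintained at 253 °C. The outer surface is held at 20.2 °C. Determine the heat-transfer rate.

Q = 4πk·ΔT/(1/r₁ − 1/r₂) = 4π × 13.3 × 232.8 / (1/0.680 − 1/0.715) = 5.40×10^5 W

Q = 540 kW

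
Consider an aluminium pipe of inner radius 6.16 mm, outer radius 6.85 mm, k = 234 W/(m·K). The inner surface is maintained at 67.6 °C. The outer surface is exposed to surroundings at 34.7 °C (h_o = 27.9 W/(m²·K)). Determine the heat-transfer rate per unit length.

Resistance network (inner→outer):
  R'_aluminium = ln(0.00685/0.00616)/(2πk) = 0.1062/(2π·234) = 7.221×10^-5 m·K/W
  R'_conv,out = 1/(2πr h) = 1/(2π·0.00685·27.9) = 0.8328 m·K/W
ΣR = 7.221×10^-5 + 0.8328 = 0.8329 m·K/W
Q' = ΔT/ΣR = (67.6 °C − 34.7 °C)/0.8329 = 39.5 W/m

Q' = 39.5 W/m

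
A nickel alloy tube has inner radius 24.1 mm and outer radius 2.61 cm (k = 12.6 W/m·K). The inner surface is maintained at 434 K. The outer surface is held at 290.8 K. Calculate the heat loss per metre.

Q' = 142 kW/m

Q' = 2πk·ΔT/ln(r₂/r₁) = 2π × 12.6 × 143.2 / ln(0.0261/0.0241) = 1.42×10^5 W/m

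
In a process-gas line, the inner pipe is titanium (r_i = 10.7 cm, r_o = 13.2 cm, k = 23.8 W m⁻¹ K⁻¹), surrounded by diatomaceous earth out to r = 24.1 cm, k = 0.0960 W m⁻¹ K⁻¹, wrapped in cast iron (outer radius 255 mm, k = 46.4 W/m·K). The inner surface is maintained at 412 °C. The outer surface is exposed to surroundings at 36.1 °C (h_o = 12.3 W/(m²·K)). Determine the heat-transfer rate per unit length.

Treat each layer as a resistance in series:
  R'_titanium = ln(0.132/0.107)/(2πk) = 0.2100/(2π·23.8) = 0.001404 m·K/W
  R'_diatomaceous earth = ln(0.241/0.132)/(2πk) = 0.6020/(2π·0.0960) = 0.9980 m·K/W
  R'_cast iron = ln(0.255/0.241)/(2πk) = 0.05647/(2π·46.4) = 1.937×10^-4 m·K/W
  R'_conv,out = 1/(2πr h) = 1/(2π·0.255·12.3) = 0.05074 m·K/W
ΣR = 0.001404 + 0.9980 + 1.937×10^-4 + 0.05074 = 1.050 m·K/W
Q' = ΔT/ΣR = (412 °C − 36.1 °C)/1.050 = 358 W/m

Q' = 358 W/m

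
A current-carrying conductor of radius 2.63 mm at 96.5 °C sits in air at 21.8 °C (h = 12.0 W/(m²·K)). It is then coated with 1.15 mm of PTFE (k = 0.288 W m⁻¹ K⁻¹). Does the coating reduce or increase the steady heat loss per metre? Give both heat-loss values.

Critical radius for a cylinder: r_cr = k/h = 0.0240 m = 2.40 cm.
Outer radius after coating: r₂ = 0.00263 + 0.00115 = 0.00378 m.
Since r₁ < r_cr and r₂ ≤ r_cr, the coating moves toward the maximum at r_cr — heat loss rises.
Bare: R = 1/(2πr₁h) = 5.043 m·K/W; Q = 74.7/5.043 = 14.8 W/m.
Coated: R = R_cond + R_conv = 3.709 m·K/W; Q = 74.7/3.709 = 20.1 W/m.

increases: 14.8 → 20.1 W/m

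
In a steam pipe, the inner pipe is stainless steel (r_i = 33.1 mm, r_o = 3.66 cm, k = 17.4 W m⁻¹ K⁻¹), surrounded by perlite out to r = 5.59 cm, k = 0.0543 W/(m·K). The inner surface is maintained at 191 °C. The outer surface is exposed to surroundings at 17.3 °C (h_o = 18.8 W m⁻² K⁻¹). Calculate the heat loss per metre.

Q' = 125 W/m

Series thermal resistances, inner to outer:
  R'_stainless steel = ln(0.0366/0.0331)/(2πk) = 0.1005/(2π·17.4) = 9.194×10^-4 m·K/W
  R'_perlite = ln(0.0559/0.0366)/(2πk) = 0.4235/(2π·0.0543) = 1.241 m·K/W
  R'_conv,out = 1/(2πr h) = 1/(2π·0.0559·18.8) = 0.1514 m·K/W
ΣR = 9.194×10^-4 + 1.241 + 0.1514 = 1.393 m·K/W
Q' = ΔT/ΣR = (191 °C − 17.3 °C)/1.393 = 125 W/m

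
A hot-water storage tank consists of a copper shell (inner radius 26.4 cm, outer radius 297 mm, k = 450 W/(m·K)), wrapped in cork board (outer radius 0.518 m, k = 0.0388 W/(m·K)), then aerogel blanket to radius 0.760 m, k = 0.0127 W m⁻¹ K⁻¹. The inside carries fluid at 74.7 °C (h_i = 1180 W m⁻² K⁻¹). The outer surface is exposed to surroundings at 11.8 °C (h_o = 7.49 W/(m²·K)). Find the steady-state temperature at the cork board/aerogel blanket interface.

Treat each layer as a resistance in series:
  R_conv,in = 1/(4πr²h) = 1/(4π·0.264²·1180) = 9.676×10^-4 K/W
  R_copper = (1/0.264 − 1/0.297)/(4πk) = 0.4209/(4π·450) = 7.443×10^-5 K/W
  R_cork board = (1/0.297 − 1/0.518)/(4πk) = 1.437/(4π·0.0388) = 2.946 K/W
  R_aerogel blanket = (1/0.518 − 1/0.760)/(4πk) = 0.6147/(4π·0.0127) = 3.852 K/W
  R_conv,out = 1/(4πr²h) = 1/(4π·0.760²·7.49) = 0.01839 K/W
ΣR = 9.676×10^-4 + 7.443×10^-5 + 2.946 + 3.852 + 0.01839 = 6.817 K/W
Q = ΔT/ΣR = (74.7 °C − 11.8 °C)/6.817 = 9.227 W
From the inner boundary to the cork board/aerogel blanket interface, ΣR_partial = 2.947 K/W.
T_interface = T_in − Q·ΣR_partial = 74.7 °C − (9.227)(2.947) = 47.5 °C

T = 47.5 °C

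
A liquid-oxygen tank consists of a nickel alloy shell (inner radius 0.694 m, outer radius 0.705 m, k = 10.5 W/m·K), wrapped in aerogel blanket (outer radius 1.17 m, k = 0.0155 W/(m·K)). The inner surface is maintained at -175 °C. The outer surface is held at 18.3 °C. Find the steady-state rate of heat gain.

Q = 66.8 W

Resistance network (inner→outer):
  R_nickel alloy = (1/0.694 − 1/0.705)/(4πk) = 0.02248/(4π·10.5) = 1.704×10^-4 K/W
  R_aerogel blanket = (1/0.705 − 1/1.17)/(4πk) = 0.5637/(4π·0.0155) = 2.894 K/W
ΣR = 1.704×10^-4 + 2.894 = 2.894 K/W
Q = ΔT/ΣR = (-175 °C − 18.3 °C)/2.894 = -66.8 W
(Negative Q ⇒ heat flows inward; heat gain = 66.8 W.)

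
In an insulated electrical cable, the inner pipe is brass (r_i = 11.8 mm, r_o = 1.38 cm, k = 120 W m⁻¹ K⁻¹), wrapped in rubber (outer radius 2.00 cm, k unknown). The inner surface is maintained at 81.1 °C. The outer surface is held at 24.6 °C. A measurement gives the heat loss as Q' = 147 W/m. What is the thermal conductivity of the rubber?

ΣR = ΔT/Q' = |81.1 − 24.6|/147 = 0.3844 m·K/W
Known resistances:
  R'_brass = ln(0.0138/0.0118)/(2πk) = 0.1566/(2π·120) = 2.077×10^-4 m·K/W
R_rubber = ΣR − ΣR_known = 0.3844 − 2.077×10^-4 = 0.3842 m·K/W
ln(r₂/r₁)/(2πk) = 0.3842 ⇒ k = 0.3711/(2π·0.3842) = 0.154 W/m·K

k = 0.154 W/m·K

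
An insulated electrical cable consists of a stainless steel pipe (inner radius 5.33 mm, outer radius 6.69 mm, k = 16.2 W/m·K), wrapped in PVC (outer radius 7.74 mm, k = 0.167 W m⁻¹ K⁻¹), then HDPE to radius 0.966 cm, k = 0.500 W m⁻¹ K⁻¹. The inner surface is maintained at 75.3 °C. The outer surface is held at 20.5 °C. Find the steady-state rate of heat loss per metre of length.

Treat each layer as a resistance in series:
  R'_stainless steel = ln(0.00669/0.00533)/(2πk) = 0.2273/(2π·16.2) = 0.002233 m·K/W
  R'_PVC = ln(0.00774/0.00669)/(2πk) = 0.1458/(2π·0.167) = 0.1389 m·K/W
  R'_HDPE = ln(0.00966/0.00774)/(2πk) = 0.2216/(2π·0.500) = 0.07053 m·K/W
ΣR = 0.002233 + 0.1389 + 0.07053 = 0.2117 m·K/W
Q' = ΔT/ΣR = (75.3 °C − 20.5 °C)/0.2117 = 259 W/m

Q' = 259 W/m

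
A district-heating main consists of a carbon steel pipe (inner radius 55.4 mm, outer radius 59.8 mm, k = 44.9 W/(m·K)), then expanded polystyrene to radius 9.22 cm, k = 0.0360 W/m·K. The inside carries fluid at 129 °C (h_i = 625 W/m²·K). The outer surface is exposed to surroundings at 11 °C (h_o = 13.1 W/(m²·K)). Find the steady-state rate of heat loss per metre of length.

Series thermal resistances, inner to outer:
  R'_conv,in = 1/(2πr h) = 1/(2π·0.0554·625) = 0.004597 m·K/W
  R'_carbon steel = ln(0.0598/0.0554)/(2πk) = 0.07643/(2π·44.9) = 2.709×10^-4 m·K/W
  R'_expanded polystyrene = ln(0.0922/0.0598)/(2πk) = 0.4330/(2π·0.0360) = 1.914 m·K/W
  R'_conv,out = 1/(2πr h) = 1/(2π·0.0922·13.1) = 0.1318 m·K/W
ΣR = 0.004597 + 2.709×10^-4 + 1.914 + 0.1318 = 2.051 m·K/W
Q' = ΔT/ΣR = (129 °C − 11 °C)/2.051 = 57.5 W/m

Q' = 57.5 W/m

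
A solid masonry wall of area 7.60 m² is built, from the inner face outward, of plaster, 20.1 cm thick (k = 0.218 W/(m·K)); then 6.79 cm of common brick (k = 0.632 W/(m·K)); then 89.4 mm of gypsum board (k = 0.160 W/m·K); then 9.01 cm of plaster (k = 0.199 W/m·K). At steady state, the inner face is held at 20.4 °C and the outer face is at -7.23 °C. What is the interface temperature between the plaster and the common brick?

Treat each layer as a resistance in series:
  R_plaster = L/(kA) = 0.201/(0.218·7.60) = 0.1213 K/W
  R_common brick = L/(kA) = 0.0679/(0.632·7.60) = 0.01414 K/W
  R_gypsum board = L/(kA) = 0.0894/(0.160·7.60) = 0.07352 K/W
  R_plaster = L/(kA) = 0.0901/(0.199·7.60) = 0.05957 K/W
ΣR = 0.1213 + 0.01414 + 0.07352 + 0.05957 = 0.2685 K/W
Q = ΔT/ΣR = (20.4 °C − -7.23 °C)/0.2685 = 102.9 W
From the inner boundary to the plaster/common brick interface, ΣR_partial = 0.1213 K/W.
T_interface = T_in − Q·ΣR_partial = 20.4 °C − (102.9)(0.1213) = 7.92 °C

T = 7.92 °C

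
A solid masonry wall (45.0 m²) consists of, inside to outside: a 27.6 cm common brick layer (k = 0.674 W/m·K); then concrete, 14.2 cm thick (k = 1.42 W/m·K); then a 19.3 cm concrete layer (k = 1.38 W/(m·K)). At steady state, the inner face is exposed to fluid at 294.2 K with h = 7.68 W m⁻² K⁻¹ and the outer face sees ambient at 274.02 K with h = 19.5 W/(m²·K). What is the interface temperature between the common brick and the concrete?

Treat each layer as a resistance in series:
  R_conv,in = 1/(hA) = 1/(7.68·45.0) = 0.002894 K/W
  R_common brick = L/(kA) = 0.276/(0.674·45.0) = 0.009100 K/W
  R_concrete = L/(kA) = 0.142/(1.42·45.0) = 0.002222 K/W
  R_concrete = L/(kA) = 0.193/(1.38·45.0) = 0.003108 K/W
  R_conv,out = 1/(hA) = 1/(19.5·45.0) = 0.001140 K/W
ΣR = 0.002894 + 0.009100 + 0.002222 + 0.003108 + 0.001140 = 0.01846 K/W
Q = ΔT/ΣR = (294.2 K − 274.02 K)/0.01846 = 1093 W
From the inner boundary to the common brick/concrete interface, ΣR_partial = 0.01199 K/W.
T_interface = T_in − Q·ΣR_partial = 294.2 K − (1093)(0.01199) = 281.09 K

T = 281.09 K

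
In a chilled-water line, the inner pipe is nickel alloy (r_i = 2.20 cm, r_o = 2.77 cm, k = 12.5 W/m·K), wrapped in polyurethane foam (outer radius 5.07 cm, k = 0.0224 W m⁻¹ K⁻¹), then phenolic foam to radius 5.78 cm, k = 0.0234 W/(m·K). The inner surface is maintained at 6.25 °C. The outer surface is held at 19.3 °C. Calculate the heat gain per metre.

Treat each layer as a resistance in series:
  R'_nickel alloy = ln(0.0277/0.0220)/(2πk) = 0.2304/(2π·12.5) = 0.002933 m·K/W
  R'_polyurethane foam = ln(0.0507/0.0277)/(2πk) = 0.6045/(2π·0.0224) = 4.295 m·K/W
  R'_phenolic foam = ln(0.0578/0.0507)/(2πk) = 0.1311/(2π·0.0234) = 0.8914 m·K/W
ΣR = 0.002933 + 4.295 + 0.8914 = 5.189 m·K/W
Q' = ΔT/ΣR = (6.25 °C − 19.3 °C)/5.189 = -2.51 W/m
(Negative Q' ⇒ heat flows inward; heat gain = 2.51 W/m.)

Q' = 2.51 W/m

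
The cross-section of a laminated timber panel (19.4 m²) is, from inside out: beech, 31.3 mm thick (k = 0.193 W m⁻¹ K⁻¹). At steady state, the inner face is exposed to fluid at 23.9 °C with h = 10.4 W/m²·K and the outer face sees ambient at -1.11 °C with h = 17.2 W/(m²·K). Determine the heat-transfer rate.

Q = 1530 W

Resistance network (inner→outer):
  R_conv,in = 1/(hA) = 1/(10.4·19.4) = 0.004956 K/W
  R_beech = L/(kA) = 0.0313/(0.193·19.4) = 0.008360 K/W
  R_conv,out = 1/(hA) = 1/(17.2·19.4) = 0.002997 K/W
ΣR = 0.004956 + 0.008360 + 0.002997 = 0.01631 K/W
Q = ΔT/ΣR = (23.9 °C − -1.11 °C)/0.01631 = 1530 W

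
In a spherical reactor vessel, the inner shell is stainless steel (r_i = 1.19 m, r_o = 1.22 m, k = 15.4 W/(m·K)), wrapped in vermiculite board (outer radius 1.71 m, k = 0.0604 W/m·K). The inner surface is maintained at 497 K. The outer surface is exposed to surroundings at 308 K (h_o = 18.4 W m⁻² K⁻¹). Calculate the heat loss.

Treat each layer as a resistance in series:
  R_stainless steel = (1/1.19 − 1/1.22)/(4πk) = 0.02066/(4π·15.4) = 1.068×10^-4 K/W
  R_vermiculite board = (1/1.22 − 1/1.71)/(4πk) = 0.2349/(4π·0.0604) = 0.3095 K/W
  R_conv,out = 1/(4πr²h) = 1/(4π·1.71²·18.4) = 0.001479 K/W
ΣR = 1.068×10^-4 + 0.3095 + 0.001479 = 0.3111 K/W
Q = ΔT/ΣR = (497 K − 308 K)/0.3111 = 608 W

Q = 608 W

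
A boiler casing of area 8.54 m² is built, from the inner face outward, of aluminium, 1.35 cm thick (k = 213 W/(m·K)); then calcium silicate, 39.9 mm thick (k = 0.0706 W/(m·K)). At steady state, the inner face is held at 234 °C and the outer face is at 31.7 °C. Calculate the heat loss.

Q = 3.06 kW

Treat each layer as a resistance in series:
  R_aluminium = L/(kA) = 0.0135/(213·8.54) = 7.422×10^-6 K/W
  R_calcium silicate = L/(kA) = 0.0399/(0.0706·8.54) = 0.06618 K/W
ΣR = 7.422×10^-6 + 0.06618 = 0.06619 K/W
Q = ΔT/ΣR = (234 °C − 31.7 °C)/0.06619 = 3060 W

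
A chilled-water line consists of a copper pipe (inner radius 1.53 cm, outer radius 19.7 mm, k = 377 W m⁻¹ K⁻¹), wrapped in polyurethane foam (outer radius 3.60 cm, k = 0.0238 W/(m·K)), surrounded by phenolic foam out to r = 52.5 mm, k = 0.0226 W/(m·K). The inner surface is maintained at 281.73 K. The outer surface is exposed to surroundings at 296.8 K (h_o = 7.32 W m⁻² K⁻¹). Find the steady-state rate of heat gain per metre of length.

Series thermal resistances, inner to outer:
  R'_copper = ln(0.0197/0.0153)/(2πk) = 0.2528/(2π·377) = 1.067×10^-4 m·K/W
  R'_polyurethane foam = ln(0.0360/0.0197)/(2πk) = 0.6029/(2π·0.0238) = 4.032 m·K/W
  R'_phenolic foam = ln(0.0525/0.0360)/(2πk) = 0.3773/(2π·0.0226) = 2.657 m·K/W
  R'_conv,out = 1/(2πr h) = 1/(2π·0.0525·7.32) = 0.4141 m·K/W
ΣR = 1.067×10^-4 + 4.032 + 2.657 + 0.4141 = 7.103 m·K/W
Q' = ΔT/ΣR = (281.73 K − 296.8 K)/7.103 = -2.12 W/m
(Negative Q' ⇒ heat flows inward; heat gain = 2.12 W/m.)

Q' = 2.12 W/m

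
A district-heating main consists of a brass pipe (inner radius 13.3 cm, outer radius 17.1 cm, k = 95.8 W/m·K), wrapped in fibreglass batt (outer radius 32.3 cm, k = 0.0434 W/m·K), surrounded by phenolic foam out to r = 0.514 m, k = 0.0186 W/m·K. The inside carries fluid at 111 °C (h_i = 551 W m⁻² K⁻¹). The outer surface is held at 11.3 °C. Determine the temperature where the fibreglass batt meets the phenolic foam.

T = 74.1 °C

Treat each layer as a resistance in series:
  R'_conv,in = 1/(2πr h) = 1/(2π·0.133·551) = 0.002172 m·K/W
  R'_brass = ln(0.171/0.133)/(2πk) = 0.2513/(2π·95.8) = 4.175×10^-4 m·K/W
  R'_fibreglass batt = ln(0.323/0.171)/(2πk) = 0.6360/(2π·0.0434) = 2.332 m·K/W
  R'_phenolic foam = ln(0.514/0.323)/(2πk) = 0.4646/(2π·0.0186) = 3.975 m·K/W
ΣR = 0.002172 + 4.175×10^-4 + 2.332 + 3.975 = 6.310 m·K/W
Q' = ΔT/ΣR = (111 °C − 11.3 °C)/6.310 = 15.80 W/m
From the inner boundary to the fibreglass batt/phenolic foam interface, ΣR_partial = 2.335 m·K/W.
T_interface = T_in − Q'·ΣR_partial = 111 °C − (15.80)(2.335) = 74.1 °C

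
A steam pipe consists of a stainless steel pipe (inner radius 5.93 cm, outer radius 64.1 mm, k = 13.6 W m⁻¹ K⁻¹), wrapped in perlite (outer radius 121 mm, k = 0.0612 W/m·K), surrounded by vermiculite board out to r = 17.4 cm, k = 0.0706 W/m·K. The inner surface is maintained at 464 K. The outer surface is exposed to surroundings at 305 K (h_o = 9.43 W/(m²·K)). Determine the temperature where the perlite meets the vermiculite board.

T = 361.7 K

Series thermal resistances, inner to outer:
  R'_stainless steel = ln(0.0641/0.0593)/(2πk) = 0.07784/(2π·13.6) = 9.109×10^-4 m·K/W
  R'_perlite = ln(0.121/0.0641)/(2πk) = 0.6353/(2π·0.0612) = 1.652 m·K/W
  R'_vermiculite board = ln(0.174/0.121)/(2πk) = 0.3633/(2π·0.0706) = 0.8189 m·K/W
  R'_conv,out = 1/(2πr h) = 1/(2π·0.174·9.43) = 0.09700 m·K/W
ΣR = 9.109×10^-4 + 1.652 + 0.8189 + 0.09700 = 2.569 m·K/W
Q' = ΔT/ΣR = (464 K − 305 K)/2.569 = 61.89 W/m
From the inner boundary to the perlite/vermiculite board interface, ΣR_partial = 1.653 m·K/W.
T_interface = T_in − Q'·ΣR_partial = 464 K − (61.89)(1.653) = 361.7 K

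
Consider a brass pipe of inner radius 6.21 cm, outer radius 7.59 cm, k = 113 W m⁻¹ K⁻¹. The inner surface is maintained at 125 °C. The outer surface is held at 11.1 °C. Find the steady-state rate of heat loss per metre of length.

Q' = 4.03×10^5 W/m

Q' = 2πk·ΔT/ln(r₂/r₁) = 2π × 113 × 113.9 / ln(0.0759/0.0621) = 4.03×10^5 W/m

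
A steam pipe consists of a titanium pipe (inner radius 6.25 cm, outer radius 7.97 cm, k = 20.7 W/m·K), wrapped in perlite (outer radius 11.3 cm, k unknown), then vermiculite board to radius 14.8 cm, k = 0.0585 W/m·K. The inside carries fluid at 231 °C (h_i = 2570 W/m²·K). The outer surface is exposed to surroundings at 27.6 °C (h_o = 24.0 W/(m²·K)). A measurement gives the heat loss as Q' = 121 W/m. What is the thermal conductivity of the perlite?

ΣR = ΔT/Q' = |231 − 27.6|/121 = 1.681 m·K/W
Known resistances:
  R'_conv,in = 1/(2πr h) = 1/(2π·0.0625·2570) = 9.908×10^-4 m·K/W
  R'_titanium = ln(0.0797/0.0625)/(2πk) = 0.2431/(2π·20.7) = 0.001869 m·K/W
  R'_vermiculite board = ln(0.148/0.113)/(2πk) = 0.2698/(2π·0.0585) = 0.7341 m·K/W
  R'_conv,out = 1/(2πr h) = 1/(2π·0.148·24.0) = 0.04481 m·K/W
R_perlite = ΣR − ΣR_known = 1.681 − 0.7818 = 0.8992 m·K/W
ln(r₂/r₁)/(2πk) = 0.8992 ⇒ k = 0.3491/(2π·0.8992) = 0.0618 W/m·K

k = 0.0618 W/m·K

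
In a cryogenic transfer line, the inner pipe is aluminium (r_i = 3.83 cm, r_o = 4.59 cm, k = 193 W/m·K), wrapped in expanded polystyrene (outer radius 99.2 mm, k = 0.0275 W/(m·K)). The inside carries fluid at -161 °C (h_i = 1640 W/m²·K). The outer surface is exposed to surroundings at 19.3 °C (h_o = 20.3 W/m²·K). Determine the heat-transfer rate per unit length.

Q' = 39.7 W/m

Series thermal resistances, inner to outer:
  R'_conv,in = 1/(2πr h) = 1/(2π·0.0383·1640) = 0.002534 m·K/W
  R'_aluminium = ln(0.0459/0.0383)/(2πk) = 0.1810/(2π·193) = 1.493×10^-4 m·K/W
  R'_expanded polystyrene = ln(0.0992/0.0459)/(2πk) = 0.7707/(2π·0.0275) = 4.460 m·K/W
  R'_conv,out = 1/(2πr h) = 1/(2π·0.0992·20.3) = 0.07903 m·K/W
ΣR = 0.002534 + 1.493×10^-4 + 4.460 + 0.07903 = 4.542 m·K/W
Q' = ΔT/ΣR = (-161 °C − 19.3 °C)/4.542 = -39.7 W/m
(Negative Q' ⇒ heat flows inward; heat gain = 39.7 W/m.)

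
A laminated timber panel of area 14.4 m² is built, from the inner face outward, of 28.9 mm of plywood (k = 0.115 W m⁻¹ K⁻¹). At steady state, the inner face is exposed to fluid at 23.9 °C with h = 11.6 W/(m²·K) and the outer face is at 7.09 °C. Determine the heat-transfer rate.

Q = 717 W

Resistance network (inner→outer):
  R_conv,in = 1/(hA) = 1/(11.6·14.4) = 0.005987 K/W
  R_plywood = L/(kA) = 0.0289/(0.115·14.4) = 0.01745 K/W
ΣR = 0.005987 + 0.01745 = 0.02344 K/W
Q = ΔT/ΣR = (23.9 °C − 7.09 °C)/0.02344 = 717 W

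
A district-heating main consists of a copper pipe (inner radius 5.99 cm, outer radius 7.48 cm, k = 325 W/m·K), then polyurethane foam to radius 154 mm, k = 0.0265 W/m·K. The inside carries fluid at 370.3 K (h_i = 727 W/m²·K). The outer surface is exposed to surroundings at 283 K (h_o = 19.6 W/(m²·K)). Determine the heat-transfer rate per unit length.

Q' = 19.9 W/m

Resistance network (inner→outer):
  R'_conv,in = 1/(2πr h) = 1/(2π·0.0599·727) = 0.003655 m·K/W
  R'_copper = ln(0.0748/0.0599)/(2πk) = 0.2221/(2π·325) = 1.088×10^-4 m·K/W
  R'_polyurethane foam = ln(0.154/0.0748)/(2πk) = 0.7221/(2π·0.0265) = 4.337 m·K/W
  R'_conv,out = 1/(2πr h) = 1/(2π·0.154·19.6) = 0.05273 m·K/W
ΣR = 0.003655 + 1.088×10^-4 + 4.337 + 0.05273 = 4.393 m·K/W
Q' = ΔT/ΣR = (370.3 K − 283 K)/4.393 = 19.9 W/m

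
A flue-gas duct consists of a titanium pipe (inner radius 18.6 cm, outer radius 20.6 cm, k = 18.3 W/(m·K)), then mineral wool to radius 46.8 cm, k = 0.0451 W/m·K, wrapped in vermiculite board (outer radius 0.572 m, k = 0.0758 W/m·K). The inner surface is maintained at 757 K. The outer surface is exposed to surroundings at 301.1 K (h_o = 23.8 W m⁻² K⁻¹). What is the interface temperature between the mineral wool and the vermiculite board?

Treat each layer as a resistance in series:
  R'_titanium = ln(0.206/0.186)/(2πk) = 0.1021/(2π·18.3) = 8.882×10^-4 m·K/W
  R'_mineral wool = ln(0.468/0.206)/(2πk) = 0.8206/(2π·0.0451) = 2.896 m·K/W
  R'_vermiculite board = ln(0.572/0.468)/(2πk) = 0.2007/(2π·0.0758) = 0.4213 m·K/W
  R'_conv,out = 1/(2πr h) = 1/(2π·0.572·23.8) = 0.01169 m·K/W
ΣR = 8.882×10^-4 + 2.896 + 0.4213 + 0.01169 = 3.330 m·K/W
Q' = ΔT/ΣR = (757 K − 301.1 K)/3.330 = 136.9 W/m
From the inner boundary to the mineral wool/vermiculite board interface, ΣR_partial = 2.897 m·K/W.
T_interface = T_in − Q'·ΣR_partial = 757 K − (136.9)(2.897) = 360.4 K

T = 360.4 K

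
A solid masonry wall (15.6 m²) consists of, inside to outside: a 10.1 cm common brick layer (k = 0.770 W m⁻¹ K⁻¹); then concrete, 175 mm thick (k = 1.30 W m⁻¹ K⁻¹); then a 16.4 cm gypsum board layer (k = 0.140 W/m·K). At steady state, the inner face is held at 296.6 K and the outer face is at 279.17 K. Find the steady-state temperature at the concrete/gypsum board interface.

T = 293.4 K

Series thermal resistances, inner to outer:
  R_common brick = L/(kA) = 0.101/(0.770·15.6) = 0.008408 K/W
  R_concrete = L/(kA) = 0.175/(1.30·15.6) = 0.008629 K/W
  R_gypsum board = L/(kA) = 0.164/(0.140·15.6) = 0.07509 K/W
ΣR = 0.008408 + 0.008629 + 0.07509 = 0.09213 K/W
Q = ΔT/ΣR = (296.6 K − 279.17 K)/0.09213 = 189.2 W
From the inner boundary to the concrete/gypsum board interface, ΣR_partial = 0.01704 K/W.
T_interface = T_in − Q·ΣR_partial = 296.6 K − (189.2)(0.01704) = 293.4 K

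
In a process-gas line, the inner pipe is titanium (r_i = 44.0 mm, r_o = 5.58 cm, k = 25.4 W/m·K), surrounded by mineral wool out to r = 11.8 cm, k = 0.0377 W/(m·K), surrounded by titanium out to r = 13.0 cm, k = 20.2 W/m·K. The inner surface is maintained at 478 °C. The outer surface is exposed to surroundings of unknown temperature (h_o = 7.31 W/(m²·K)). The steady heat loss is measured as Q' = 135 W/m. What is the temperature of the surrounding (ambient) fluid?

Sum the resistances:
  R'_titanium = ln(0.0558/0.0440)/(2πk) = 0.2376/(2π·25.4) = 0.001489 m·K/W
  R'_mineral wool = ln(0.118/0.0558)/(2πk) = 0.7489/(2π·0.0377) = 3.162 m·K/W
  R'_titanium = ln(0.130/0.118)/(2πk) = 0.09685/(2π·20.2) = 7.631×10^-4 m·K/W
  R'_conv,out = 1/(2πr h) = 1/(2π·0.130·7.31) = 0.1675 m·K/W
ΣR = 3.331 m·K/W
ΔT = Q'·ΣR = 135 × 3.331 = 449.7 K
Heat flows outward, so T_out = T_in − ΔT = 478 − 449.7 = 28.3 °C

T_out = 28.3 °C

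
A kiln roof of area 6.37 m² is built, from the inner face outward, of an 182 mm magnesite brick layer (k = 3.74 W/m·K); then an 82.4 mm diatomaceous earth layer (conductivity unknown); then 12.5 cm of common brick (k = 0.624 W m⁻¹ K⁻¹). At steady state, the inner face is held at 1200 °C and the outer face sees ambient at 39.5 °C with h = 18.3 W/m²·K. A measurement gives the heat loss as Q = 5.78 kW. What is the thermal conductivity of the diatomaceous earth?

k = 0.0845 W/m·K

ΣR = ΔT/Q = |1200 − 39.5|/5780 = 0.2008 K/W
Known resistances:
  R_magnesite brick = L/(kA) = 0.182/(3.74·6.37) = 0.007639 K/W
  R_common brick = L/(kA) = 0.125/(0.624·6.37) = 0.03145 K/W
  R_conv,out = 1/(hA) = 1/(18.3·6.37) = 0.008578 K/W
R_diatomaceous earth = ΣR − ΣR_known = 0.2008 − 0.04767 = 0.1531 K/W
L/(kA) = 0.1531 ⇒ k = 0.0824/(0.1531·6.37) = 0.0845 W/m·K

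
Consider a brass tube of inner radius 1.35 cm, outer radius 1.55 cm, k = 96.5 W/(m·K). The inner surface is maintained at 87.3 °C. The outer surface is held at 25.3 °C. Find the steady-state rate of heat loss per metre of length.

Q' = 272 kW/m

Q' = 2πk·ΔT/ln(r₂/r₁) = 2π × 96.5 × 62 / ln(0.0155/0.0135) = 2.72×10^5 W/m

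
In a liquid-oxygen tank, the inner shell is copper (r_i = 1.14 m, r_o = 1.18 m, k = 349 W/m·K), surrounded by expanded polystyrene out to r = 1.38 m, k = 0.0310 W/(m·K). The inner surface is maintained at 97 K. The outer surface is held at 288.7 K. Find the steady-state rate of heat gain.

Q = 608 W

Resistance network (inner→outer):
  R_copper = (1/1.14 − 1/1.18)/(4πk) = 0.02974/(4π·349) = 6.780×10^-6 K/W
  R_expanded polystyrene = (1/1.18 − 1/1.38)/(4πk) = 0.1228/(4π·0.0310) = 0.3153 K/W
ΣR = 6.780×10^-6 + 0.3153 = 0.3153 K/W
Q = ΔT/ΣR = (97 K − 288.7 K)/0.3153 = -608 W
(Negative Q ⇒ heat flows inward; heat gain = 608 W.)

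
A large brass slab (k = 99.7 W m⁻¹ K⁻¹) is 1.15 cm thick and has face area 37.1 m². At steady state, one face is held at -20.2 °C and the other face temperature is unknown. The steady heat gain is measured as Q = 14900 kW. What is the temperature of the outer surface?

Sum the resistances:
  R_brass = L/(kA) = 0.0115/(99.7·37.1) = 3.109×10^-6 K/W
ΣR = 3.109×10^-6 K/W
ΔT = Q·ΣR = 1.49×10^7 × 3.109×10^-6 = 46.32 K
Heat flows inward, so T_out = T_in + ΔT = -20.2 + 46.32 = 26.1 °C

T_out = 26.1 °C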